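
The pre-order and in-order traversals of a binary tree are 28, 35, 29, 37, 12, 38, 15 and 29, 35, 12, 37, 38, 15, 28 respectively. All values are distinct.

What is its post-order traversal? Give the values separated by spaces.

The first element of pre-order is the root; it splits in-order into left and right subtrees.
Root 28: left subtree has 6 nodes {29, 35, 12, 37, 38, 15}, right has 0 { }.
  Root 35: left subtree has 1 node {29}, right has 4 {12, 37, 38, 15}.
    Root 37: left subtree has 1 node {12}, right has 2 {38, 15}.
      Root 38: left subtree has 0 nodes { }, right has 1 {15}.

29 12 15 38 37 35 28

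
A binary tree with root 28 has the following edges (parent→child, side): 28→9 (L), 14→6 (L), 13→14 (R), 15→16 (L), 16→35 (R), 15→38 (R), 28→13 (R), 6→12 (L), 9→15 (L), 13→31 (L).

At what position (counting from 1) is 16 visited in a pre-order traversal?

4

Pre-order visits the node, then its left subtree, then its right subtree.
Visit 28.
At 28: go left to 9.
  Visit 9.
  At 9: go left to 15.
    Visit 15.
    At 15: go left to 16.
      Visit 16.
      At 16: no left child.
      At 16: go right to 35.
        35 is a leaf — visit 35.
    At 15: go right to 38.
      38 is a leaf — visit 38.
  At 9: no right child.
At 28: go right to 13.
  Visit 13.
  At 13: go left to 31.
    31 is a leaf — visit 31.
  At 13: go right to 14.
    Visit 14.
    At 14: go left to 6.
      Visit 6.
      At 6: go left to 12.
        12 is a leaf — visit 12.
      At 6: no right child.
    At 14: no right child.
Full pre-order sequence: 28, 9, 15, 16, 35, 38, 13, 31, 14, 6, 12.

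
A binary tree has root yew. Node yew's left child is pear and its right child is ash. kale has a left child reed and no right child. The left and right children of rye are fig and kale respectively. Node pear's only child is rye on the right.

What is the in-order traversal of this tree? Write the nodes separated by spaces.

pear fig rye reed kale yew ash

In-order visits the left subtree, then the node, then the right subtree.
At yew: go left to pear.
  At pear: no left child.
  Visit pear.
  At pear: go right to rye.
    At rye: go left to fig.
      fig is a leaf — visit fig.
    Visit rye.
    At rye: go right to kale.
      At kale: go left to reed.
        reed is a leaf — visit reed.
      Visit kale.
      At kale: no right child.
Visit yew.
At yew: go right to ash.
  ash is a leaf — visit ash.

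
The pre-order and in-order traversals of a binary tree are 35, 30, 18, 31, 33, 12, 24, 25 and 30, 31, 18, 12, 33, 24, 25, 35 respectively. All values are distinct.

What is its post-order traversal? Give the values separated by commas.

The first element of pre-order is the root; it splits in-order into left and right subtrees.
Root 35: left subtree has 7 nodes {30, 31, 18, 12, 33, 24, 25}, right has 0 { }.
  Root 30: left subtree has 0 nodes { }, right has 6 {31, 18, 12, 33, 24, 25}.
    Root 18: left subtree has 1 node {31}, right has 4 {12, 33, 24, 25}.
      Root 33: left subtree has 1 node {12}, right has 2 {24, 25}.
        Root 24: left subtree has 0 nodes { }, right has 1 {25}.

31, 12, 25, 24, 33, 18, 30, 35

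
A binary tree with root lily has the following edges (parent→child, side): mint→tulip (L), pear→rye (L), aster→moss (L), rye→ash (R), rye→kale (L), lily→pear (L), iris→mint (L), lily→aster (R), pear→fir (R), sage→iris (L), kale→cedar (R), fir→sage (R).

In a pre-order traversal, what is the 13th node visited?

Pre-order visits the node, then its left subtree, then its right subtree.
Visit lily.
At lily: go left to pear.
  Visit pear.
  At pear: go left to rye.
    Visit rye.
    At rye: go left to kale.
      Visit kale.
      At kale: no left child.
      At kale: go right to cedar.
        cedar is a leaf — visit cedar.
    At rye: go right to ash.
      ash is a leaf — visit ash.
  At pear: go right to fir.
    Visit fir.
    At fir: no left child.
    At fir: go right to sage.
      Visit sage.
      At sage: go left to iris.
        Visit iris.
        At iris: go left to mint.
          Visit mint.
          At mint: go left to tulip.
            tulip is a leaf — visit tulip.
          At mint: no right child.
        At iris: no right child.
      At sage: no right child.
At lily: go right to aster.
  Visit aster.
  At aster: go left to moss.
    moss is a leaf — visit moss.
  At aster: no right child.
Full pre-order sequence: lily, pear, rye, kale, cedar, ash, fir, sage, iris, mint, tulip, aster, moss.

moss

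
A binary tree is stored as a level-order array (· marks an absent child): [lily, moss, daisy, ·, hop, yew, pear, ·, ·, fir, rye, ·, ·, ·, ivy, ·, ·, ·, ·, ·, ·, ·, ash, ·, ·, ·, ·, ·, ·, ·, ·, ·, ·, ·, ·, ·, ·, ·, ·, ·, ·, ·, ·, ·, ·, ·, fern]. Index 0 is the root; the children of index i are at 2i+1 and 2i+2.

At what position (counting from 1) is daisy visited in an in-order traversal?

9

In-order visits the left subtree, then the node, then the right subtree.
At lily: go left to moss.
  At moss: no left child.
  Visit moss.
  At moss: go right to hop.
    At hop: go left to fir.
      fir is a leaf — visit fir.
    Visit hop.
    At hop: go right to rye.
      At rye: no left child.
      Visit rye.
      At rye: go right to ash.
        At ash: no left child.
        Visit ash.
        At ash: go right to fern.
          fern is a leaf — visit fern.
Visit lily.
At lily: go right to daisy.
  At daisy: go left to yew.
    yew is a leaf — visit yew.
  Visit daisy.
  At daisy: go right to pear.
    At pear: no left child.
    Visit pear.
    At pear: go right to ivy.
      ivy is a leaf — visit ivy.
Full in-order sequence: moss, fir, hop, rye, ash, fern, lily, yew, daisy, pear, ivy.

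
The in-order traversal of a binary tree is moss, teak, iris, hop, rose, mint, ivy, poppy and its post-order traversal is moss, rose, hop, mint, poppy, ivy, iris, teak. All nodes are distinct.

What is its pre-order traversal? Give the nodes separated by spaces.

The last element of post-order is the root; it splits in-order into left and right subtrees.
Root teak: left subtree has 1 node {moss}, right has 6 {iris, hop, rose, mint, ivy, poppy}.
  Root iris: left subtree has 0 nodes { }, right has 5 {hop, rose, mint, ivy, poppy}.
    Root ivy: left subtree has 3 nodes {hop, rose, mint}, right has 1 {poppy}.
      Root mint: left subtree has 2 nodes {hop, rose}, right has 0 { }.
        Root hop: left subtree has 0 nodes { }, right has 1 {rose}.

teak moss iris ivy mint hop rose poppy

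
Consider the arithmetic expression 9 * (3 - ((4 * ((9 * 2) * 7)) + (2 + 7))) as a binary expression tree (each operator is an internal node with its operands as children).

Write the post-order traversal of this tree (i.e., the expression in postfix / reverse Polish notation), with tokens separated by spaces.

Post-order on an expression tree gives postfix notation: for each operator, emit left operand, right operand, then the operator.

9 3 4 9 2 * 7 * * 2 7 + + - *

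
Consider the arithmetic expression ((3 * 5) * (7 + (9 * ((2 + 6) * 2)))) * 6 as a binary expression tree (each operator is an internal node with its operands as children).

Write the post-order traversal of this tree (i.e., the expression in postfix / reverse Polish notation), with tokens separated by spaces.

Post-order on an expression tree gives postfix notation: for each operator, emit left operand, right operand, then the operator.

3 5 * 7 9 2 6 + 2 * * + * 6 *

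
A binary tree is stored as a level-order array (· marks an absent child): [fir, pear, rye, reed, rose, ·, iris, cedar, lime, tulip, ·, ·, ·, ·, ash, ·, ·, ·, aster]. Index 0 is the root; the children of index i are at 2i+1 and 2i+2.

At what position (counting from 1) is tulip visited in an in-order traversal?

6

In-order visits the left subtree, then the node, then the right subtree.
At fir: go left to pear.
  At pear: go left to reed.
    At reed: go left to cedar.
      cedar is a leaf — visit cedar.
    Visit reed.
    At reed: go right to lime.
      At lime: no left child.
      Visit lime.
      At lime: go right to aster.
        aster is a leaf — visit aster.
  Visit pear.
  At pear: go right to rose.
    At rose: go left to tulip.
      tulip is a leaf — visit tulip.
    Visit rose.
    At rose: no right child.
Visit fir.
At fir: go right to rye.
  At rye: no left child.
  Visit rye.
  At rye: go right to iris.
    At iris: no left child.
    Visit iris.
    At iris: go right to ash.
      ash is a leaf — visit ash.
Full in-order sequence: cedar, reed, lime, aster, pear, tulip, rose, fir, rye, iris, ash.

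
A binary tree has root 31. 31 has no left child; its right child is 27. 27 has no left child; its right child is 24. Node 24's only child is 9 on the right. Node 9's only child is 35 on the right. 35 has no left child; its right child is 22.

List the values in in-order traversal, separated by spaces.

In-order visits the left subtree, then the node, then the right subtree.
At 31: no left child.
Visit 31.
At 31: go right to 27.
  At 27: no left child.
  Visit 27.
  At 27: go right to 24.
    At 24: no left child.
    Visit 24.
    At 24: go right to 9.
      At 9: no left child.
      Visit 9.
      At 9: go right to 35.
        At 35: no left child.
        Visit 35.
        At 35: go right to 22.
          22 is a leaf — visit 22.

31 27 24 9 35 22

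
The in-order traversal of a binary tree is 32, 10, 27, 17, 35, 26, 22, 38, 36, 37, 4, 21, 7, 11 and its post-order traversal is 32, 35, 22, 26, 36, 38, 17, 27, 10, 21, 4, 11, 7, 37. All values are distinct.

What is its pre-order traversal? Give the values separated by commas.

37, 10, 32, 27, 17, 38, 26, 35, 22, 36, 7, 4, 21, 11

The last element of post-order is the root; it splits in-order into left and right subtrees.
Root 37: left subtree has 9 nodes {32, 10, 27, 17, 35, 26, 22, 38, 36}, right has 4 {4, 21, 7, 11}.
  Root 10: left subtree has 1 node {32}, right has 7 {27, 17, 35, 26, 22, 38, 36}.
    Root 27: left subtree has 0 nodes { }, right has 6 {17, 35, 26, 22, 38, 36}.
      Root 17: left subtree has 0 nodes { }, right has 5 {35, 26, 22, 38, 36}.
        Root 38: left subtree has 3 nodes {35, 26, 22}, right has 1 {36}.
          Root 26: left subtree has 1 node {35}, right has 1 {22}.
  Root 7: left subtree has 2 nodes {4, 21}, right has 1 {11}.
    Root 4: left subtree has 0 nodes { }, right has 1 {21}.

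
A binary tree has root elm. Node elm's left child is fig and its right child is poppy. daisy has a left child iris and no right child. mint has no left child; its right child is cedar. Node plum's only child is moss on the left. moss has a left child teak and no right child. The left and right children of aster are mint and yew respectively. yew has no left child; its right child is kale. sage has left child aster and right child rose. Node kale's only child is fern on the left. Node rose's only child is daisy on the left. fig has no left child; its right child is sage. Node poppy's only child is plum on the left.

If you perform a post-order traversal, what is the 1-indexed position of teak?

Post-order visits the left subtree, then the right subtree, then the node.
At elm: go left to fig.
  At fig: no left child.
  At fig: go right to sage.
    At sage: go left to aster.
      At aster: go left to mint.
        At mint: no left child.
        At mint: go right to cedar.
          cedar is a leaf — visit cedar.
        Visit mint.
      At aster: go right to yew.
        At yew: no left child.
        At yew: go right to kale.
          At kale: go left to fern.
            fern is a leaf — visit fern.
          At kale: no right child.
          Visit kale.
        Visit yew.
      Visit aster.
    At sage: go right to rose.
      At rose: go left to daisy.
        At daisy: go left to iris.
          iris is a leaf — visit iris.
        At daisy: no right child.
        Visit daisy.
      At rose: no right child.
      Visit rose.
    Visit sage.
  Visit fig.
At elm: go right to poppy.
  At poppy: go left to plum.
    At plum: go left to moss.
      At moss: go left to teak.
        teak is a leaf — visit teak.
      At moss: no right child.
      Visit moss.
    At plum: no right child.
    Visit plum.
  At poppy: no right child.
  Visit poppy.
Visit elm.
Full post-order sequence: cedar, mint, fern, kale, yew, aster, iris, daisy, rose, sage, fig, teak, moss, plum, poppy, elm.

12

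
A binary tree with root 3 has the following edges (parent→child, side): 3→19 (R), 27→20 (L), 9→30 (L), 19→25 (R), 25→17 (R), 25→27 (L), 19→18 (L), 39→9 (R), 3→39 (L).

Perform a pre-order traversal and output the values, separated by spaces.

Pre-order visits the node, then its left subtree, then its right subtree.
Visit 3.
At 3: go left to 39.
  Visit 39.
  At 39: no left child.
  At 39: go right to 9.
    Visit 9.
    At 9: go left to 30.
      30 is a leaf — visit 30.
    At 9: no right child.
At 3: go right to 19.
  Visit 19.
  At 19: go left to 18.
    18 is a leaf — visit 18.
  At 19: go right to 25.
    Visit 25.
    At 25: go left to 27.
      Visit 27.
      At 27: go left to 20.
        20 is a leaf — visit 20.
      At 27: no right child.
    At 25: go right to 17.
      17 is a leaf — visit 17.

3 39 9 30 19 18 25 27 20 17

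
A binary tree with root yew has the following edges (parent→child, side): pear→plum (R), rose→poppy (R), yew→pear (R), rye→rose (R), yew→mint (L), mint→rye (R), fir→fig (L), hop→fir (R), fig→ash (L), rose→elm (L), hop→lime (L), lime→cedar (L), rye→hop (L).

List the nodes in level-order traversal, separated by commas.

yew, mint, pear, rye, plum, hop, rose, lime, fir, elm, poppy, cedar, fig, ash

Level-order visits nodes level by level from the root, left to right within each level.
Level 0: yew
Level 1: mint, pear
Level 2: rye, plum
Level 3: hop, rose
Level 4: lime, fir, elm, poppy
Level 5: cedar, fig
Level 6: ash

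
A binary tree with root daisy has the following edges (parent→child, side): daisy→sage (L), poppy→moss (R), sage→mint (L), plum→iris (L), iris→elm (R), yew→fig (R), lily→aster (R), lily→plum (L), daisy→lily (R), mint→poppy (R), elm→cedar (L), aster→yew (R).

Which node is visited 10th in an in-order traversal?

lily

In-order visits the left subtree, then the node, then the right subtree.
At daisy: go left to sage.
  At sage: go left to mint.
    At mint: no left child.
    Visit mint.
    At mint: go right to poppy.
      At poppy: no left child.
      Visit poppy.
      At poppy: go right to moss.
        moss is a leaf — visit moss.
  Visit sage.
  At sage: no right child.
Visit daisy.
At daisy: go right to lily.
  At lily: go left to plum.
    At plum: go left to iris.
      At iris: no left child.
      Visit iris.
      At iris: go right to elm.
        At elm: go left to cedar.
          cedar is a leaf — visit cedar.
        Visit elm.
        At elm: no right child.
    Visit plum.
    At plum: no right child.
  Visit lily.
  At lily: go right to aster.
    At aster: no left child.
    Visit aster.
    At aster: go right to yew.
      At yew: no left child.
      Visit yew.
      At yew: go right to fig.
        fig is a leaf — visit fig.
Full in-order sequence: mint, poppy, moss, sage, daisy, iris, cedar, elm, plum, lily, aster, yew, fig.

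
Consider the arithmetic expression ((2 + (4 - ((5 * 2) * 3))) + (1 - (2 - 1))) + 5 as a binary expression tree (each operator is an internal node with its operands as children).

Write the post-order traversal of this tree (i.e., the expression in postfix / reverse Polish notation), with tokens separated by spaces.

2 4 5 2 * 3 * - + 1 2 1 - - + 5 +

Post-order on an expression tree gives postfix notation: for each operator, emit left operand, right operand, then the operator.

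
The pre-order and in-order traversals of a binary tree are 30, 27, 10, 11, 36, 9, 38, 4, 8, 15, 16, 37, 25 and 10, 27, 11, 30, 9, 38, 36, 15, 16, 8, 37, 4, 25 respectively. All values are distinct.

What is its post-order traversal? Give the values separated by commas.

10, 11, 27, 38, 9, 16, 15, 37, 8, 25, 4, 36, 30

The first element of pre-order is the root; it splits in-order into left and right subtrees.
Root 30: left subtree has 3 nodes {10, 27, 11}, right has 9 {9, 38, 36, 15, 16, 8, 37, 4, 25}.
  Root 27: left subtree has 1 node {10}, right has 1 {11}.
  Root 36: left subtree has 2 nodes {9, 38}, right has 6 {15, 16, 8, 37, 4, 25}.
    Root 9: left subtree has 0 nodes { }, right has 1 {38}.
    Root 4: left subtree has 4 nodes {15, 16, 8, 37}, right has 1 {25}.
      Root 8: left subtree has 2 nodes {15, 16}, right has 1 {37}.
        Root 15: left subtree has 0 nodes { }, right has 1 {16}.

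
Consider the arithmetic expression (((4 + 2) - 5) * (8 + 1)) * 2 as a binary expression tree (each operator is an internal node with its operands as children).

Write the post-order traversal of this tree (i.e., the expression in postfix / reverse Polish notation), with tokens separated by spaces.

4 2 + 5 - 8 1 + * 2 *

Post-order on an expression tree gives postfix notation: for each operator, emit left operand, right operand, then the operator.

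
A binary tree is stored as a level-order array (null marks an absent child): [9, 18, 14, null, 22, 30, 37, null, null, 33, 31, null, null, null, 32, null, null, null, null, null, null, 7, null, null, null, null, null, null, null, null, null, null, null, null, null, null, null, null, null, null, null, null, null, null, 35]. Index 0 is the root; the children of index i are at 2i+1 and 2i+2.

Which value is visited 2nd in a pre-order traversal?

Pre-order visits the node, then its left subtree, then its right subtree.
Visit 9.
At 9: go left to 18.
  Visit 18.
  At 18: no left child.
  At 18: go right to 22.
    Visit 22.
    At 22: go left to 33.
      33 is a leaf — visit 33.
    At 22: go right to 31.
      Visit 31.
      At 31: go left to 7.
        Visit 7.
        At 7: no left child.
        At 7: go right to 35.
          35 is a leaf — visit 35.
      At 31: no right child.
At 9: go right to 14.
  Visit 14.
  At 14: go left to 30.
    30 is a leaf — visit 30.
  At 14: go right to 37.
    Visit 37.
    At 37: no left child.
    At 37: go right to 32.
      32 is a leaf — visit 32.
Full pre-order sequence: 9, 18, 22, 33, 31, 7, 35, 14, 30, 37, 32.

18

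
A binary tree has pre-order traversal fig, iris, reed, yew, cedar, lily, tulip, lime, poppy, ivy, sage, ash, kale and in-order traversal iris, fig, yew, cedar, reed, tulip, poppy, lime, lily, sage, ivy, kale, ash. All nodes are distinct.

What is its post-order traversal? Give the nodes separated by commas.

iris, cedar, yew, poppy, lime, tulip, sage, kale, ash, ivy, lily, reed, fig

The first element of pre-order is the root; it splits in-order into left and right subtrees.
Root fig: left subtree has 1 node {iris}, right has 11 {yew, cedar, reed, tulip, poppy, lime, lily, sage, ivy, kale, ash}.
  Root reed: left subtree has 2 nodes {yew, cedar}, right has 8 {tulip, poppy, lime, lily, sage, ivy, kale, ash}.
    Root yew: left subtree has 0 nodes { }, right has 1 {cedar}.
    Root lily: left subtree has 3 nodes {tulip, poppy, lime}, right has 4 {sage, ivy, kale, ash}.
      Root tulip: left subtree has 0 nodes { }, right has 2 {poppy, lime}.
        Root lime: left subtree has 1 node {poppy}, right has 0 { }.
      Root ivy: left subtree has 1 node {sage}, right has 2 {kale, ash}.
        Root ash: left subtree has 1 node {kale}, right has 0 { }.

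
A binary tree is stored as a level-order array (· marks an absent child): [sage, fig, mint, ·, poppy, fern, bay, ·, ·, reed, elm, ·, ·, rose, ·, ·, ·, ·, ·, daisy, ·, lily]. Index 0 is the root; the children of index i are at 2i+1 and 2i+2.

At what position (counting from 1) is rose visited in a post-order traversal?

8

Post-order visits the left subtree, then the right subtree, then the node.
At sage: go left to fig.
  At fig: no left child.
  At fig: go right to poppy.
    At poppy: go left to reed.
      At reed: go left to daisy.
        daisy is a leaf — visit daisy.
      At reed: no right child.
      Visit reed.
    At poppy: go right to elm.
      At elm: go left to lily.
        lily is a leaf — visit lily.
      At elm: no right child.
      Visit elm.
    Visit poppy.
  Visit fig.
At sage: go right to mint.
  At mint: go left to fern.
    fern is a leaf — visit fern.
  At mint: go right to bay.
    At bay: go left to rose.
      rose is a leaf — visit rose.
    At bay: no right child.
    Visit bay.
  Visit mint.
Visit sage.
Full post-order sequence: daisy, reed, lily, elm, poppy, fig, fern, rose, bay, mint, sage.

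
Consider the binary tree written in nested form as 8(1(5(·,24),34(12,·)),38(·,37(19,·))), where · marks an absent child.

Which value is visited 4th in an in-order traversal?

In-order visits the left subtree, then the node, then the right subtree.
At 8: go left to 1.
  At 1: go left to 5.
    At 5: no left child.
    Visit 5.
    At 5: go right to 24.
      24 is a leaf — visit 24.
  Visit 1.
  At 1: go right to 34.
    At 34: go left to 12.
      12 is a leaf — visit 12.
    Visit 34.
    At 34: no right child.
Visit 8.
At 8: go right to 38.
  At 38: no left child.
  Visit 38.
  At 38: go right to 37.
    At 37: go left to 19.
      19 is a leaf — visit 19.
    Visit 37.
    At 37: no right child.
Full in-order sequence: 5, 24, 1, 12, 34, 8, 38, 19, 37.

12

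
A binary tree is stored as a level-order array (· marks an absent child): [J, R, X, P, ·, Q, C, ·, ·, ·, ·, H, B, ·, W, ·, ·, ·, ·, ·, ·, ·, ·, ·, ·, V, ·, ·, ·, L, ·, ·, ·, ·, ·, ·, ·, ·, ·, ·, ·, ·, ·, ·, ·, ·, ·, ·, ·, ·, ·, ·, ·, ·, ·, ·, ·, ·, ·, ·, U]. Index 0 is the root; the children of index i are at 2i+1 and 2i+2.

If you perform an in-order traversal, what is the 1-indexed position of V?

6

In-order visits the left subtree, then the node, then the right subtree.
At J: go left to R.
  At R: go left to P.
    P is a leaf — visit P.
  Visit R.
  At R: no right child.
Visit J.
At J: go right to X.
  At X: go left to Q.
    At Q: go left to H.
      H is a leaf — visit H.
    Visit Q.
    At Q: go right to B.
      At B: go left to V.
        V is a leaf — visit V.
      Visit B.
      At B: no right child.
  Visit X.
  At X: go right to C.
    At C: no left child.
    Visit C.
    At C: go right to W.
      At W: go left to L.
        At L: no left child.
        Visit L.
        At L: go right to U.
          U is a leaf — visit U.
      Visit W.
      At W: no right child.
Full in-order sequence: P, R, J, H, Q, V, B, X, C, L, U, W.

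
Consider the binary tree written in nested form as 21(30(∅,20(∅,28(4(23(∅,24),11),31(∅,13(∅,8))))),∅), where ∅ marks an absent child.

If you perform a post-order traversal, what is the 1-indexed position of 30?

10

Post-order visits the left subtree, then the right subtree, then the node.
At 21: go left to 30.
  At 30: no left child.
  At 30: go right to 20.
    At 20: no left child.
    At 20: go right to 28.
      At 28: go left to 4.
        At 4: go left to 23.
          At 23: no left child.
          At 23: go right to 24.
            24 is a leaf — visit 24.
          Visit 23.
        At 4: go right to 11.
          11 is a leaf — visit 11.
        Visit 4.
      At 28: go right to 31.
        At 31: no left child.
        At 31: go right to 13.
          At 13: no left child.
          At 13: go right to 8.
            8 is a leaf — visit 8.
          Visit 13.
        Visit 31.
      Visit 28.
    Visit 20.
  Visit 30.
At 21: no right child.
Visit 21.
Full post-order sequence: 24, 23, 11, 4, 8, 13, 31, 28, 20, 30, 21.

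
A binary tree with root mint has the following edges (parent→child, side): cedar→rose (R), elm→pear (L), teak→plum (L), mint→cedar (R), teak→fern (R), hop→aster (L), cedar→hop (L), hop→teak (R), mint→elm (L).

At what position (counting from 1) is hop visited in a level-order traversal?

5

Level-order visits nodes level by level from the root, left to right within each level.
Level 0: mint
Level 1: elm, cedar
Level 2: pear, hop, rose
Level 3: aster, teak
Level 4: plum, fern
Full level-order sequence: mint, elm, cedar, pear, hop, rose, aster, teak, plum, fern.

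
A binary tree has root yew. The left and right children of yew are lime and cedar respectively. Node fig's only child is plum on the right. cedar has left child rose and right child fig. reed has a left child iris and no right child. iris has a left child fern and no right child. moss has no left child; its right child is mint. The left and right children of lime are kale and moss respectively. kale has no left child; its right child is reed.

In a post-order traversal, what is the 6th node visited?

moss

Post-order visits the left subtree, then the right subtree, then the node.
At yew: go left to lime.
  At lime: go left to kale.
    At kale: no left child.
    At kale: go right to reed.
      At reed: go left to iris.
        At iris: go left to fern.
          fern is a leaf — visit fern.
        At iris: no right child.
        Visit iris.
      At reed: no right child.
      Visit reed.
    Visit kale.
  At lime: go right to moss.
    At moss: no left child.
    At moss: go right to mint.
      mint is a leaf — visit mint.
    Visit moss.
  Visit lime.
At yew: go right to cedar.
  At cedar: go left to rose.
    rose is a leaf — visit rose.
  At cedar: go right to fig.
    At fig: no left child.
    At fig: go right to plum.
      plum is a leaf — visit plum.
    Visit fig.
  Visit cedar.
Visit yew.
Full post-order sequence: fern, iris, reed, kale, mint, moss, lime, rose, plum, fig, cedar, yew.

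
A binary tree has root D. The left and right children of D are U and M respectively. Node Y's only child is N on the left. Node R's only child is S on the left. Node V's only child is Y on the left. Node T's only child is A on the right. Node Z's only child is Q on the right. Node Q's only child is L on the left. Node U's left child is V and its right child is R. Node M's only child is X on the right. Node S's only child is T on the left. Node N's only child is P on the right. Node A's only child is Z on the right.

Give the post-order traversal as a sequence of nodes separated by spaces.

P N Y V L Q Z A T S R U X M D

Post-order visits the left subtree, then the right subtree, then the node.
At D: go left to U.
  At U: go left to V.
    At V: go left to Y.
      At Y: go left to N.
        At N: no left child.
        At N: go right to P.
          P is a leaf — visit P.
        Visit N.
      At Y: no right child.
      Visit Y.
    At V: no right child.
    Visit V.
  At U: go right to R.
    At R: go left to S.
      At S: go left to T.
        At T: no left child.
        At T: go right to A.
          At A: no left child.
          At A: go right to Z.
            At Z: no left child.
            At Z: go right to Q.
              At Q: go left to L.
                L is a leaf — visit L.
              At Q: no right child.
              Visit Q.
            Visit Z.
          Visit A.
        Visit T.
      At S: no right child.
      Visit S.
    At R: no right child.
    Visit R.
  Visit U.
At D: go right to M.
  At M: no left child.
  At M: go right to X.
    X is a leaf — visit X.
  Visit M.
Visit D.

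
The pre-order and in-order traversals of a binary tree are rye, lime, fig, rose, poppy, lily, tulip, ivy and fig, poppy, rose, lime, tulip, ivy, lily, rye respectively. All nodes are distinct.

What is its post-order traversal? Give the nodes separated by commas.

The first element of pre-order is the root; it splits in-order into left and right subtrees.
Root rye: left subtree has 7 nodes {fig, poppy, rose, lime, tulip, ivy, lily}, right has 0 { }.
  Root lime: left subtree has 3 nodes {fig, poppy, rose}, right has 3 {tulip, ivy, lily}.
    Root fig: left subtree has 0 nodes { }, right has 2 {poppy, rose}.
      Root rose: left subtree has 1 node {poppy}, right has 0 { }.
    Root lily: left subtree has 2 nodes {tulip, ivy}, right has 0 { }.
      Root tulip: left subtree has 0 nodes { }, right has 1 {ivy}.

poppy, rose, fig, ivy, tulip, lily, lime, rye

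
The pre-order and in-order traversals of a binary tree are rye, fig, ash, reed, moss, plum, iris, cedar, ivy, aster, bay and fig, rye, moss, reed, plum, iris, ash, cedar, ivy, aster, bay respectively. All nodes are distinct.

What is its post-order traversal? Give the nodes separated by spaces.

fig moss iris plum reed bay aster ivy cedar ash rye

The first element of pre-order is the root; it splits in-order into left and right subtrees.
Root rye: left subtree has 1 node {fig}, right has 9 {moss, reed, plum, iris, ash, cedar, ivy, aster, bay}.
  Root ash: left subtree has 4 nodes {moss, reed, plum, iris}, right has 4 {cedar, ivy, aster, bay}.
    Root reed: left subtree has 1 node {moss}, right has 2 {plum, iris}.
      Root plum: left subtree has 0 nodes { }, right has 1 {iris}.
    Root cedar: left subtree has 0 nodes { }, right has 3 {ivy, aster, bay}.
      Root ivy: left subtree has 0 nodes { }, right has 2 {aster, bay}.
        Root aster: left subtree has 0 nodes { }, right has 1 {bay}.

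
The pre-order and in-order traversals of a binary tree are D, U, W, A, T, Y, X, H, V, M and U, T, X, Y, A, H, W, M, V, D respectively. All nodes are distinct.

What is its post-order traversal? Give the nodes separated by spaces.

X Y T H A M V W U D

The first element of pre-order is the root; it splits in-order into left and right subtrees.
Root D: left subtree has 9 nodes {U, T, X, Y, A, H, W, M, V}, right has 0 { }.
  Root U: left subtree has 0 nodes { }, right has 8 {T, X, Y, A, H, W, M, V}.
    Root W: left subtree has 5 nodes {T, X, Y, A, H}, right has 2 {M, V}.
      Root A: left subtree has 3 nodes {T, X, Y}, right has 1 {H}.
        Root T: left subtree has 0 nodes { }, right has 2 {X, Y}.
          Root Y: left subtree has 1 node {X}, right has 0 { }.
      Root V: left subtree has 1 node {M}, right has 0 { }.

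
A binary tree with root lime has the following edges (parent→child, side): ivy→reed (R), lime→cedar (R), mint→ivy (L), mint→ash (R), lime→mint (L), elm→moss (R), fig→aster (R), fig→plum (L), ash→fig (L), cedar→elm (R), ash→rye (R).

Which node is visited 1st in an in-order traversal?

ivy

In-order visits the left subtree, then the node, then the right subtree.
At lime: go left to mint.
  At mint: go left to ivy.
    At ivy: no left child.
    Visit ivy.
    At ivy: go right to reed.
      reed is a leaf — visit reed.
  Visit mint.
  At mint: go right to ash.
    At ash: go left to fig.
      At fig: go left to plum.
        plum is a leaf — visit plum.
      Visit fig.
      At fig: go right to aster.
        aster is a leaf — visit aster.
    Visit ash.
    At ash: go right to rye.
      rye is a leaf — visit rye.
Visit lime.
At lime: go right to cedar.
  At cedar: no left child.
  Visit cedar.
  At cedar: go right to elm.
    At elm: no left child.
    Visit elm.
    At elm: go right to moss.
      moss is a leaf — visit moss.
Full in-order sequence: ivy, reed, mint, plum, fig, aster, ash, rye, lime, cedar, elm, moss.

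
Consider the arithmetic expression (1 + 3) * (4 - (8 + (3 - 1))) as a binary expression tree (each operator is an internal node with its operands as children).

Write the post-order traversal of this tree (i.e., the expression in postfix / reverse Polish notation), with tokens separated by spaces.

1 3 + 4 8 3 1 - + - *

Post-order on an expression tree gives postfix notation: for each operator, emit left operand, right operand, then the operator.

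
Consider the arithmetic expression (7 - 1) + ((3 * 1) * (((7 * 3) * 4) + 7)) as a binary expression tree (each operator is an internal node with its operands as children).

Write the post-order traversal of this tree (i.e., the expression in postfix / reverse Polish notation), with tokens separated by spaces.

Post-order on an expression tree gives postfix notation: for each operator, emit left operand, right operand, then the operator.

7 1 - 3 1 * 7 3 * 4 * 7 + * +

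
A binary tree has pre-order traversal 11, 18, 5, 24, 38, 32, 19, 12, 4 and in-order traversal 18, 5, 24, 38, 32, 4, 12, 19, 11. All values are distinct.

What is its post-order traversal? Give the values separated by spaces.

The first element of pre-order is the root; it splits in-order into left and right subtrees.
Root 11: left subtree has 8 nodes {18, 5, 24, 38, 32, 4, 12, 19}, right has 0 { }.
  Root 18: left subtree has 0 nodes { }, right has 7 {5, 24, 38, 32, 4, 12, 19}.
    Root 5: left subtree has 0 nodes { }, right has 6 {24, 38, 32, 4, 12, 19}.
      Root 24: left subtree has 0 nodes { }, right has 5 {38, 32, 4, 12, 19}.
        Root 38: left subtree has 0 nodes { }, right has 4 {32, 4, 12, 19}.
          Root 32: left subtree has 0 nodes { }, right has 3 {4, 12, 19}.
            Root 19: left subtree has 2 nodes {4, 12}, right has 0 { }.
              Root 12: left subtree has 1 node {4}, right has 0 { }.

4 12 19 32 38 24 5 18 11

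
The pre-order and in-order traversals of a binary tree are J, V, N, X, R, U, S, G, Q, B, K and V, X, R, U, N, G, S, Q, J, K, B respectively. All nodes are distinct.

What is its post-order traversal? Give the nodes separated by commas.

The first element of pre-order is the root; it splits in-order into left and right subtrees.
Root J: left subtree has 8 nodes {V, X, R, U, N, G, S, Q}, right has 2 {K, B}.
  Root V: left subtree has 0 nodes { }, right has 7 {X, R, U, N, G, S, Q}.
    Root N: left subtree has 3 nodes {X, R, U}, right has 3 {G, S, Q}.
      Root X: left subtree has 0 nodes { }, right has 2 {R, U}.
        Root R: left subtree has 0 nodes { }, right has 1 {U}.
      Root S: left subtree has 1 node {G}, right has 1 {Q}.
  Root B: left subtree has 1 node {K}, right has 0 { }.

U, R, X, G, Q, S, N, V, K, B, J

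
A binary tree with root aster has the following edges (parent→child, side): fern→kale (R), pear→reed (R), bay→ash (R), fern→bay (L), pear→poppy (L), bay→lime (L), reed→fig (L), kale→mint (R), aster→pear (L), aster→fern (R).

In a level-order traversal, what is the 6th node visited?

Level-order visits nodes level by level from the root, left to right within each level.
Level 0: aster
Level 1: pear, fern
Level 2: poppy, reed, bay, kale
Level 3: fig, lime, ash, mint
Full level-order sequence: aster, pear, fern, poppy, reed, bay, kale, fig, lime, ash, mint.

bay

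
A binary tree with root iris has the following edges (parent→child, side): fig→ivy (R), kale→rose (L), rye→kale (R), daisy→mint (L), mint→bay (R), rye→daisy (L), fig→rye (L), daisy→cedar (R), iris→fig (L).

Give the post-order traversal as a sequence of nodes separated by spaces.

Post-order visits the left subtree, then the right subtree, then the node.
At iris: go left to fig.
  At fig: go left to rye.
    At rye: go left to daisy.
      At daisy: go left to mint.
        At mint: no left child.
        At mint: go right to bay.
          bay is a leaf — visit bay.
        Visit mint.
      At daisy: go right to cedar.
        cedar is a leaf — visit cedar.
      Visit daisy.
    At rye: go right to kale.
      At kale: go left to rose.
        rose is a leaf — visit rose.
      At kale: no right child.
      Visit kale.
    Visit rye.
  At fig: go right to ivy.
    ivy is a leaf — visit ivy.
  Visit fig.
At iris: no right child.
Visit iris.

bay mint cedar daisy rose kale rye ivy fig iris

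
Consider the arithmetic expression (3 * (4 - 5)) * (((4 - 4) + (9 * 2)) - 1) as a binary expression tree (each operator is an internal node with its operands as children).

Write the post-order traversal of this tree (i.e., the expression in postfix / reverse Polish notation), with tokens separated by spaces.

3 4 5 - * 4 4 - 9 2 * + 1 - *

Post-order on an expression tree gives postfix notation: for each operator, emit left operand, right operand, then the operator.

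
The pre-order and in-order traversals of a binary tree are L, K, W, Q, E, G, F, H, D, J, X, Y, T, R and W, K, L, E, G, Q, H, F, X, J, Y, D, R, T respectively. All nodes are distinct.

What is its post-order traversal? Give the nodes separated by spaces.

The first element of pre-order is the root; it splits in-order into left and right subtrees.
Root L: left subtree has 2 nodes {W, K}, right has 11 {E, G, Q, H, F, X, J, Y, D, R, T}.
  Root K: left subtree has 1 node {W}, right has 0 { }.
  Root Q: left subtree has 2 nodes {E, G}, right has 8 {H, F, X, J, Y, D, R, T}.
    Root E: left subtree has 0 nodes { }, right has 1 {G}.
    Root F: left subtree has 1 node {H}, right has 6 {X, J, Y, D, R, T}.
      Root D: left subtree has 3 nodes {X, J, Y}, right has 2 {R, T}.
        Root J: left subtree has 1 node {X}, right has 1 {Y}.
        Root T: left subtree has 1 node {R}, right has 0 { }.

W K G E H X Y J R T D F Q L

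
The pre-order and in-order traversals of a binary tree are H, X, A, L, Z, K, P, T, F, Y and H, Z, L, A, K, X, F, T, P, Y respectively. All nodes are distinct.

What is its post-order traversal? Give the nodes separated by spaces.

The first element of pre-order is the root; it splits in-order into left and right subtrees.
Root H: left subtree has 0 nodes { }, right has 9 {Z, L, A, K, X, F, T, P, Y}.
  Root X: left subtree has 4 nodes {Z, L, A, K}, right has 4 {F, T, P, Y}.
    Root A: left subtree has 2 nodes {Z, L}, right has 1 {K}.
      Root L: left subtree has 1 node {Z}, right has 0 { }.
    Root P: left subtree has 2 nodes {F, T}, right has 1 {Y}.
      Root T: left subtree has 1 node {F}, right has 0 { }.

Z L K A F T Y P X H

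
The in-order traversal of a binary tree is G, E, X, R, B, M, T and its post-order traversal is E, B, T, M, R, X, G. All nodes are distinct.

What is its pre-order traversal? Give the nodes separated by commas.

The last element of post-order is the root; it splits in-order into left and right subtrees.
Root G: left subtree has 0 nodes { }, right has 6 {E, X, R, B, M, T}.
  Root X: left subtree has 1 node {E}, right has 4 {R, B, M, T}.
    Root R: left subtree has 0 nodes { }, right has 3 {B, M, T}.
      Root M: left subtree has 1 node {B}, right has 1 {T}.

G, X, E, R, M, B, T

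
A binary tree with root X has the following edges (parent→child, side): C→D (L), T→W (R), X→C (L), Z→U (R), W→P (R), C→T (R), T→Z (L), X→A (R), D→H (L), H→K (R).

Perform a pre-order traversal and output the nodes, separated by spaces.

X C D H K T Z U W P A

Pre-order visits the node, then its left subtree, then its right subtree.
Visit X.
At X: go left to C.
  Visit C.
  At C: go left to D.
    Visit D.
    At D: go left to H.
      Visit H.
      At H: no left child.
      At H: go right to K.
        K is a leaf — visit K.
    At D: no right child.
  At C: go right to T.
    Visit T.
    At T: go left to Z.
      Visit Z.
      At Z: no left child.
      At Z: go right to U.
        U is a leaf — visit U.
    At T: go right to W.
      Visit W.
      At W: no left child.
      At W: go right to P.
        P is a leaf — visit P.
At X: go right to A.
  A is a leaf — visit A.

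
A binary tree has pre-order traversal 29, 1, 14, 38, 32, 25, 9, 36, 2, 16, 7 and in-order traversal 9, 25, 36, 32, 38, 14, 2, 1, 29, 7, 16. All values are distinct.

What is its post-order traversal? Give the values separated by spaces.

The first element of pre-order is the root; it splits in-order into left and right subtrees.
Root 29: left subtree has 8 nodes {9, 25, 36, 32, 38, 14, 2, 1}, right has 2 {7, 16}.
  Root 1: left subtree has 7 nodes {9, 25, 36, 32, 38, 14, 2}, right has 0 { }.
    Root 14: left subtree has 5 nodes {9, 25, 36, 32, 38}, right has 1 {2}.
      Root 38: left subtree has 4 nodes {9, 25, 36, 32}, right has 0 { }.
        Root 32: left subtree has 3 nodes {9, 25, 36}, right has 0 { }.
          Root 25: left subtree has 1 node {9}, right has 1 {36}.
  Root 16: left subtree has 1 node {7}, right has 0 { }.

9 36 25 32 38 2 14 1 7 16 29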